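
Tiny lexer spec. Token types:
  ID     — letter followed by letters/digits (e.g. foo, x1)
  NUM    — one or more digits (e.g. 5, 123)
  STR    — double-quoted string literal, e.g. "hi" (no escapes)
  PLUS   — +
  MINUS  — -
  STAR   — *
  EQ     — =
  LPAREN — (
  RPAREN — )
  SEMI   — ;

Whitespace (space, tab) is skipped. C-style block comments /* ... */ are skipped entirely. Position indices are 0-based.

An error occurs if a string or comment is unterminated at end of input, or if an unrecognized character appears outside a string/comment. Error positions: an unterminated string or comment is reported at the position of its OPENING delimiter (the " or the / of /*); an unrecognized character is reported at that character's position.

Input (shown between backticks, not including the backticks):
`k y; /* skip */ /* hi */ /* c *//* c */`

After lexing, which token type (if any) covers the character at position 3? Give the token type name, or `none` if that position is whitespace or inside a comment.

pos=0: emit ID 'k' (now at pos=1)
pos=2: emit ID 'y' (now at pos=3)
pos=3: emit SEMI ';'
pos=5: enter COMMENT mode (saw '/*')
exit COMMENT mode (now at pos=15)
pos=16: enter COMMENT mode (saw '/*')
exit COMMENT mode (now at pos=24)
pos=25: enter COMMENT mode (saw '/*')
exit COMMENT mode (now at pos=32)
pos=32: enter COMMENT mode (saw '/*')
exit COMMENT mode (now at pos=39)
DONE. 3 tokens: [ID, ID, SEMI]
Position 3: char is ';' -> SEMI

Answer: SEMI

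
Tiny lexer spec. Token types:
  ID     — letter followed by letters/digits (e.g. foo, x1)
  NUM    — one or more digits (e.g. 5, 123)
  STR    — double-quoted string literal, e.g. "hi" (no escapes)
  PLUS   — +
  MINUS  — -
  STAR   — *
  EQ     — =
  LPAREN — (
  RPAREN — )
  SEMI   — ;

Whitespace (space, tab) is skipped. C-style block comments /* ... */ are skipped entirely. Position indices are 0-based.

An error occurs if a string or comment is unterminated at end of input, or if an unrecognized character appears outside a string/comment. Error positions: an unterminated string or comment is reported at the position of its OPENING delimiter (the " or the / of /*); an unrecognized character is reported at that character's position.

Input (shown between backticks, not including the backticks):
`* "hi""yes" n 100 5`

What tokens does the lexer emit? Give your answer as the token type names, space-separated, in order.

Answer: STAR STR STR ID NUM NUM

Derivation:
pos=0: emit STAR '*'
pos=2: enter STRING mode
pos=2: emit STR "hi" (now at pos=6)
pos=6: enter STRING mode
pos=6: emit STR "yes" (now at pos=11)
pos=12: emit ID 'n' (now at pos=13)
pos=14: emit NUM '100' (now at pos=17)
pos=18: emit NUM '5' (now at pos=19)
DONE. 6 tokens: [STAR, STR, STR, ID, NUM, NUM]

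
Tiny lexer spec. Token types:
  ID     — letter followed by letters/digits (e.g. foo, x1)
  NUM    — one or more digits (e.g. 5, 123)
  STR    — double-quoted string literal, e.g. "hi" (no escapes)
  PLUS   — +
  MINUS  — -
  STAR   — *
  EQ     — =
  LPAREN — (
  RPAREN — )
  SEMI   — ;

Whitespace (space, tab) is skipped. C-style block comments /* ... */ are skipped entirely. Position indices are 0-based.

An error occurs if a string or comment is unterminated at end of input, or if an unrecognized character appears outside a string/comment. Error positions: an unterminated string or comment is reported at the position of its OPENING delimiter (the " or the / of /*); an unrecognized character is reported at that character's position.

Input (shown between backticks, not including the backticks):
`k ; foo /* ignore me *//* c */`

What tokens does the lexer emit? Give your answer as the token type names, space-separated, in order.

Answer: ID SEMI ID

Derivation:
pos=0: emit ID 'k' (now at pos=1)
pos=2: emit SEMI ';'
pos=4: emit ID 'foo' (now at pos=7)
pos=8: enter COMMENT mode (saw '/*')
exit COMMENT mode (now at pos=23)
pos=23: enter COMMENT mode (saw '/*')
exit COMMENT mode (now at pos=30)
DONE. 3 tokens: [ID, SEMI, ID]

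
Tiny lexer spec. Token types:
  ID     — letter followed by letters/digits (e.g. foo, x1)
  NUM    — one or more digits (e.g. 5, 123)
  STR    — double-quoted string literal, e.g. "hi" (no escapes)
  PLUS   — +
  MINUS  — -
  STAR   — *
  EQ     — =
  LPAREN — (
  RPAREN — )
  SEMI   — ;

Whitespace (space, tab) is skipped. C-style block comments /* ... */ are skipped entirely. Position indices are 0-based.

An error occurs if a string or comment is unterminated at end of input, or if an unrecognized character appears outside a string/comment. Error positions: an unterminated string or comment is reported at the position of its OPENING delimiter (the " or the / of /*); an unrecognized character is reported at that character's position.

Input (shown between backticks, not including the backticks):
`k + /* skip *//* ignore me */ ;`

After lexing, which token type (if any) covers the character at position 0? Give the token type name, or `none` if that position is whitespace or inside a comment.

Answer: ID

Derivation:
pos=0: emit ID 'k' (now at pos=1)
pos=2: emit PLUS '+'
pos=4: enter COMMENT mode (saw '/*')
exit COMMENT mode (now at pos=14)
pos=14: enter COMMENT mode (saw '/*')
exit COMMENT mode (now at pos=29)
pos=30: emit SEMI ';'
DONE. 3 tokens: [ID, PLUS, SEMI]
Position 0: char is 'k' -> ID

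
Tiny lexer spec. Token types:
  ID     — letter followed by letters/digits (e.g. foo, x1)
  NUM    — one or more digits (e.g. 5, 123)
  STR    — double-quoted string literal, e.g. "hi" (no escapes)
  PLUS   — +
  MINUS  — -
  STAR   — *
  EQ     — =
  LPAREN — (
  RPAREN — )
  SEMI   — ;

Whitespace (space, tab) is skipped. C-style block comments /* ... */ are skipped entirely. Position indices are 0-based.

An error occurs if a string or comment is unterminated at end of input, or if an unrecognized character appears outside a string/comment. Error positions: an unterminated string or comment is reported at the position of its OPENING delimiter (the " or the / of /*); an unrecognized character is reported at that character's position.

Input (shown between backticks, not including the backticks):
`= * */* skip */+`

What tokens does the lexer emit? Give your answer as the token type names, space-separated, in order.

pos=0: emit EQ '='
pos=2: emit STAR '*'
pos=4: emit STAR '*'
pos=5: enter COMMENT mode (saw '/*')
exit COMMENT mode (now at pos=15)
pos=15: emit PLUS '+'
DONE. 4 tokens: [EQ, STAR, STAR, PLUS]

Answer: EQ STAR STAR PLUS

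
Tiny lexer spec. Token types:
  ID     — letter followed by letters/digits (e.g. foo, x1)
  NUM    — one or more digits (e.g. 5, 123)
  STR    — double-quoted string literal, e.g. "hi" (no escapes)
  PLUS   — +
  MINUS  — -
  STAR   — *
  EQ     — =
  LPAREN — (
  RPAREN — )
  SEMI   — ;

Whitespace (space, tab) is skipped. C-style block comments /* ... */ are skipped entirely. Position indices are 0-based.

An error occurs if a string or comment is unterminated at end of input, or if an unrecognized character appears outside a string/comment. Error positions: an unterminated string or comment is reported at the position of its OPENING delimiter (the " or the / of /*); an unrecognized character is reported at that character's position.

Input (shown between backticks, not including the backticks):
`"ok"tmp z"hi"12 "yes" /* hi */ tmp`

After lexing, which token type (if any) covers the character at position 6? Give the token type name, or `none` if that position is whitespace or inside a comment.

Answer: ID

Derivation:
pos=0: enter STRING mode
pos=0: emit STR "ok" (now at pos=4)
pos=4: emit ID 'tmp' (now at pos=7)
pos=8: emit ID 'z' (now at pos=9)
pos=9: enter STRING mode
pos=9: emit STR "hi" (now at pos=13)
pos=13: emit NUM '12' (now at pos=15)
pos=16: enter STRING mode
pos=16: emit STR "yes" (now at pos=21)
pos=22: enter COMMENT mode (saw '/*')
exit COMMENT mode (now at pos=30)
pos=31: emit ID 'tmp' (now at pos=34)
DONE. 7 tokens: [STR, ID, ID, STR, NUM, STR, ID]
Position 6: char is 'p' -> ID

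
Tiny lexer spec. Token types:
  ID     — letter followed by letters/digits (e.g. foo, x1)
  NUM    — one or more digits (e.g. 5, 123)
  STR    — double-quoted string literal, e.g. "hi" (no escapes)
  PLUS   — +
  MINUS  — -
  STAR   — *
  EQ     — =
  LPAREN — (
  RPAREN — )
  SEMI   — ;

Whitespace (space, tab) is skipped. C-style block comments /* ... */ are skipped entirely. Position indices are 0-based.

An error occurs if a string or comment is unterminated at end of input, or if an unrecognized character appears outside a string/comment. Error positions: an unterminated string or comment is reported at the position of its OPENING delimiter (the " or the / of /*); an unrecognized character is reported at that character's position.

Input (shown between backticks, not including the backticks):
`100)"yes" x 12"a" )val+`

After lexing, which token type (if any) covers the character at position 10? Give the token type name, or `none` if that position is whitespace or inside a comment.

pos=0: emit NUM '100' (now at pos=3)
pos=3: emit RPAREN ')'
pos=4: enter STRING mode
pos=4: emit STR "yes" (now at pos=9)
pos=10: emit ID 'x' (now at pos=11)
pos=12: emit NUM '12' (now at pos=14)
pos=14: enter STRING mode
pos=14: emit STR "a" (now at pos=17)
pos=18: emit RPAREN ')'
pos=19: emit ID 'val' (now at pos=22)
pos=22: emit PLUS '+'
DONE. 9 tokens: [NUM, RPAREN, STR, ID, NUM, STR, RPAREN, ID, PLUS]
Position 10: char is 'x' -> ID

Answer: ID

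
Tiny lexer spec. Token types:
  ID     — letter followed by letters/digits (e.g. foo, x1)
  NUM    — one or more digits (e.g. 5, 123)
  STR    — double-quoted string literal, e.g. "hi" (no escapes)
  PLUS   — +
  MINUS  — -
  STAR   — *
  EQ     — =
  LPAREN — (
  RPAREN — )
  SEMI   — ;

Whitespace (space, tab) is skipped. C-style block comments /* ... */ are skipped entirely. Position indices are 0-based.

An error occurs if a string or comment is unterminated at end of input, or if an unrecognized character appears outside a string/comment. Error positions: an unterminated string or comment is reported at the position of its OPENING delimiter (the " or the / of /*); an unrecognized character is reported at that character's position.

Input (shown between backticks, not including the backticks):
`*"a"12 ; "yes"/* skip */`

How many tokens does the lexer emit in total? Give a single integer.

pos=0: emit STAR '*'
pos=1: enter STRING mode
pos=1: emit STR "a" (now at pos=4)
pos=4: emit NUM '12' (now at pos=6)
pos=7: emit SEMI ';'
pos=9: enter STRING mode
pos=9: emit STR "yes" (now at pos=14)
pos=14: enter COMMENT mode (saw '/*')
exit COMMENT mode (now at pos=24)
DONE. 5 tokens: [STAR, STR, NUM, SEMI, STR]

Answer: 5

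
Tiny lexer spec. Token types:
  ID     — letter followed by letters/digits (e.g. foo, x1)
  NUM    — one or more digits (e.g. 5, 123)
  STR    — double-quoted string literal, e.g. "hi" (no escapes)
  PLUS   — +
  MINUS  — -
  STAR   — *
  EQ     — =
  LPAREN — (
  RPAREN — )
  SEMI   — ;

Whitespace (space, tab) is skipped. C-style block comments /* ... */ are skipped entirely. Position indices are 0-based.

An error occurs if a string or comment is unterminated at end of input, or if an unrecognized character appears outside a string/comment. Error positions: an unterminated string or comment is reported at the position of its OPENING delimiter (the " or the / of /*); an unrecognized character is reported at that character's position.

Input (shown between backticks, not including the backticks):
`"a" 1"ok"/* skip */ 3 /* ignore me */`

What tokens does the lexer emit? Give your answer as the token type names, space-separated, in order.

Answer: STR NUM STR NUM

Derivation:
pos=0: enter STRING mode
pos=0: emit STR "a" (now at pos=3)
pos=4: emit NUM '1' (now at pos=5)
pos=5: enter STRING mode
pos=5: emit STR "ok" (now at pos=9)
pos=9: enter COMMENT mode (saw '/*')
exit COMMENT mode (now at pos=19)
pos=20: emit NUM '3' (now at pos=21)
pos=22: enter COMMENT mode (saw '/*')
exit COMMENT mode (now at pos=37)
DONE. 4 tokens: [STR, NUM, STR, NUM]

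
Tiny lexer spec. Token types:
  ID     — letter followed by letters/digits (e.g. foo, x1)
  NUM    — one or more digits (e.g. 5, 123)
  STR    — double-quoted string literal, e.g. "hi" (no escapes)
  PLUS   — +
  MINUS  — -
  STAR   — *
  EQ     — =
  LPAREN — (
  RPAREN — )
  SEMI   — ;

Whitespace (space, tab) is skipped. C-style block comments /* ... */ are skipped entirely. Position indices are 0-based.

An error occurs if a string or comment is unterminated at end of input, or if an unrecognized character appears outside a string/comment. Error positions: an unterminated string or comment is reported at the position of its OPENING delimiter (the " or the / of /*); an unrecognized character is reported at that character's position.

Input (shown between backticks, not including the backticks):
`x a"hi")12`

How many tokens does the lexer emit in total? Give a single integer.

Answer: 5

Derivation:
pos=0: emit ID 'x' (now at pos=1)
pos=2: emit ID 'a' (now at pos=3)
pos=3: enter STRING mode
pos=3: emit STR "hi" (now at pos=7)
pos=7: emit RPAREN ')'
pos=8: emit NUM '12' (now at pos=10)
DONE. 5 tokens: [ID, ID, STR, RPAREN, NUM]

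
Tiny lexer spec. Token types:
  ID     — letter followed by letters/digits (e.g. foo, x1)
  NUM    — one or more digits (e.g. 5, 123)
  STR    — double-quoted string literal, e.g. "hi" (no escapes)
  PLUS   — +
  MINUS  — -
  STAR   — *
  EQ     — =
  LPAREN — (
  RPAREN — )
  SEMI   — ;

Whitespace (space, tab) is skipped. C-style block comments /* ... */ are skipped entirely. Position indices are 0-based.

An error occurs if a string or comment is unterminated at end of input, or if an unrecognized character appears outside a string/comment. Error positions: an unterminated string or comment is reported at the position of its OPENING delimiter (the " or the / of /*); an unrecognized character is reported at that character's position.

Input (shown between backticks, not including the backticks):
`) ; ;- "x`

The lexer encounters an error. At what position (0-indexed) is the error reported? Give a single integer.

pos=0: emit RPAREN ')'
pos=2: emit SEMI ';'
pos=4: emit SEMI ';'
pos=5: emit MINUS '-'
pos=7: enter STRING mode
pos=7: ERROR — unterminated string

Answer: 7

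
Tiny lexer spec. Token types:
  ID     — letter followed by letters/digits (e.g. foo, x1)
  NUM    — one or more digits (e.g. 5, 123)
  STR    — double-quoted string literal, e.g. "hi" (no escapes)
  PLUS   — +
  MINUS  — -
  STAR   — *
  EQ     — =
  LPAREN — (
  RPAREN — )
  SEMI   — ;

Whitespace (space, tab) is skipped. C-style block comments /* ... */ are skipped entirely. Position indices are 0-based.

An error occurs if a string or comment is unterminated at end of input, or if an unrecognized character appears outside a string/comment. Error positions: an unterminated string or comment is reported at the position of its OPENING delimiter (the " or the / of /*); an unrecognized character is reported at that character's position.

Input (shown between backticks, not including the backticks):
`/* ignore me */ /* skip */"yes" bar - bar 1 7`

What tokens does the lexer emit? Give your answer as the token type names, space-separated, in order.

pos=0: enter COMMENT mode (saw '/*')
exit COMMENT mode (now at pos=15)
pos=16: enter COMMENT mode (saw '/*')
exit COMMENT mode (now at pos=26)
pos=26: enter STRING mode
pos=26: emit STR "yes" (now at pos=31)
pos=32: emit ID 'bar' (now at pos=35)
pos=36: emit MINUS '-'
pos=38: emit ID 'bar' (now at pos=41)
pos=42: emit NUM '1' (now at pos=43)
pos=44: emit NUM '7' (now at pos=45)
DONE. 6 tokens: [STR, ID, MINUS, ID, NUM, NUM]

Answer: STR ID MINUS ID NUM NUM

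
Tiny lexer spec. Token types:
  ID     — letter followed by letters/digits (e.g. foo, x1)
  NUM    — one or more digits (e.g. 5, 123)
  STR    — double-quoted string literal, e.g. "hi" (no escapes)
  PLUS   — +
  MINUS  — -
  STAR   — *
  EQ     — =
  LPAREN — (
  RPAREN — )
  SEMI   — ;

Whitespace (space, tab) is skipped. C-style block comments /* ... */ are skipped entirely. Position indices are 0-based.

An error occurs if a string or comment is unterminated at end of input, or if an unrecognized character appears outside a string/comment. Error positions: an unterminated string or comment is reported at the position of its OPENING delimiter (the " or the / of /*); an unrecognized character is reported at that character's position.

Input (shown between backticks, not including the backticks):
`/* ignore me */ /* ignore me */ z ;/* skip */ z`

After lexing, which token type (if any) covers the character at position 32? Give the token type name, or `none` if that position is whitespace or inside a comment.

pos=0: enter COMMENT mode (saw '/*')
exit COMMENT mode (now at pos=15)
pos=16: enter COMMENT mode (saw '/*')
exit COMMENT mode (now at pos=31)
pos=32: emit ID 'z' (now at pos=33)
pos=34: emit SEMI ';'
pos=35: enter COMMENT mode (saw '/*')
exit COMMENT mode (now at pos=45)
pos=46: emit ID 'z' (now at pos=47)
DONE. 3 tokens: [ID, SEMI, ID]
Position 32: char is 'z' -> ID

Answer: ID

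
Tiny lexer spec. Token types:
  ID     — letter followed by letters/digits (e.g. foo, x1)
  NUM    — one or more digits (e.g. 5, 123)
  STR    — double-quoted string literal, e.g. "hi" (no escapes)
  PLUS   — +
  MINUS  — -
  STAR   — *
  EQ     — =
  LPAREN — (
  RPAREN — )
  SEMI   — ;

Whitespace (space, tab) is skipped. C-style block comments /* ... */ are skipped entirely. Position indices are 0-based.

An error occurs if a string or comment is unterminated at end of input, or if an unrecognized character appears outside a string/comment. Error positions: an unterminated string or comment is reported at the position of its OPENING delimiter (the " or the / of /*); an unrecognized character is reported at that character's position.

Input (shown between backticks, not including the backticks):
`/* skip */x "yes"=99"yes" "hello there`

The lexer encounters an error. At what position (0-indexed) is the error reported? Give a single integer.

Answer: 26

Derivation:
pos=0: enter COMMENT mode (saw '/*')
exit COMMENT mode (now at pos=10)
pos=10: emit ID 'x' (now at pos=11)
pos=12: enter STRING mode
pos=12: emit STR "yes" (now at pos=17)
pos=17: emit EQ '='
pos=18: emit NUM '99' (now at pos=20)
pos=20: enter STRING mode
pos=20: emit STR "yes" (now at pos=25)
pos=26: enter STRING mode
pos=26: ERROR — unterminated string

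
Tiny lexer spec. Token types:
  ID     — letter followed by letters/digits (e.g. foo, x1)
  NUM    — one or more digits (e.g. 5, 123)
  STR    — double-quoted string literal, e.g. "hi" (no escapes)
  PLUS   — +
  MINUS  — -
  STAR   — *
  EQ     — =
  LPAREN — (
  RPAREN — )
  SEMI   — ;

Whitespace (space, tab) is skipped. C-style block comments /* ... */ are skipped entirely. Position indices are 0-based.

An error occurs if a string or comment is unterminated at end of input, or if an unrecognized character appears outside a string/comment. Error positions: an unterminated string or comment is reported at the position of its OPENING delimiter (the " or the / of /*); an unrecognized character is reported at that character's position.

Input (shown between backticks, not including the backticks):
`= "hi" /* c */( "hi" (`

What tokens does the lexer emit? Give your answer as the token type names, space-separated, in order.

Answer: EQ STR LPAREN STR LPAREN

Derivation:
pos=0: emit EQ '='
pos=2: enter STRING mode
pos=2: emit STR "hi" (now at pos=6)
pos=7: enter COMMENT mode (saw '/*')
exit COMMENT mode (now at pos=14)
pos=14: emit LPAREN '('
pos=16: enter STRING mode
pos=16: emit STR "hi" (now at pos=20)
pos=21: emit LPAREN '('
DONE. 5 tokens: [EQ, STR, LPAREN, STR, LPAREN]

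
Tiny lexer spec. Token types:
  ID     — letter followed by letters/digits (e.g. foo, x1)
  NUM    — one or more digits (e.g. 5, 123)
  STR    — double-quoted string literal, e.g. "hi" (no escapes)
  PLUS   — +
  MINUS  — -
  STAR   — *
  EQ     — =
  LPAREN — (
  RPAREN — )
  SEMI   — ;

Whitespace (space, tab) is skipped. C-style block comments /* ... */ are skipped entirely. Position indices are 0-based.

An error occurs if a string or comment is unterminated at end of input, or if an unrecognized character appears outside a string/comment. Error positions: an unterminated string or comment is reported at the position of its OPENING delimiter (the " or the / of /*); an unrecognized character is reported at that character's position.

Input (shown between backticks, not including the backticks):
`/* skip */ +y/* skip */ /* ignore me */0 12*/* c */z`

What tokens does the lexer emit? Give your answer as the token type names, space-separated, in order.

Answer: PLUS ID NUM NUM STAR ID

Derivation:
pos=0: enter COMMENT mode (saw '/*')
exit COMMENT mode (now at pos=10)
pos=11: emit PLUS '+'
pos=12: emit ID 'y' (now at pos=13)
pos=13: enter COMMENT mode (saw '/*')
exit COMMENT mode (now at pos=23)
pos=24: enter COMMENT mode (saw '/*')
exit COMMENT mode (now at pos=39)
pos=39: emit NUM '0' (now at pos=40)
pos=41: emit NUM '12' (now at pos=43)
pos=43: emit STAR '*'
pos=44: enter COMMENT mode (saw '/*')
exit COMMENT mode (now at pos=51)
pos=51: emit ID 'z' (now at pos=52)
DONE. 6 tokens: [PLUS, ID, NUM, NUM, STAR, ID]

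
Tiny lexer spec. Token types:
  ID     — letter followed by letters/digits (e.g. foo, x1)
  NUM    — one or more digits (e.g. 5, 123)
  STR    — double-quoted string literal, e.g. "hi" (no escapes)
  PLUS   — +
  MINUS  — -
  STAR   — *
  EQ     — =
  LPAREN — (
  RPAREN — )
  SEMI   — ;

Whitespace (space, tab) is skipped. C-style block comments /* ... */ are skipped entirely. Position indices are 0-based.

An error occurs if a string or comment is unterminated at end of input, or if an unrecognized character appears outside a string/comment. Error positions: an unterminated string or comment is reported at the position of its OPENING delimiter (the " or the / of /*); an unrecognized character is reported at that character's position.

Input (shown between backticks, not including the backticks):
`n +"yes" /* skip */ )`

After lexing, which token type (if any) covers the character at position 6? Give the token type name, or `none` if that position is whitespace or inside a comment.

pos=0: emit ID 'n' (now at pos=1)
pos=2: emit PLUS '+'
pos=3: enter STRING mode
pos=3: emit STR "yes" (now at pos=8)
pos=9: enter COMMENT mode (saw '/*')
exit COMMENT mode (now at pos=19)
pos=20: emit RPAREN ')'
DONE. 4 tokens: [ID, PLUS, STR, RPAREN]
Position 6: char is 's' -> STR

Answer: STR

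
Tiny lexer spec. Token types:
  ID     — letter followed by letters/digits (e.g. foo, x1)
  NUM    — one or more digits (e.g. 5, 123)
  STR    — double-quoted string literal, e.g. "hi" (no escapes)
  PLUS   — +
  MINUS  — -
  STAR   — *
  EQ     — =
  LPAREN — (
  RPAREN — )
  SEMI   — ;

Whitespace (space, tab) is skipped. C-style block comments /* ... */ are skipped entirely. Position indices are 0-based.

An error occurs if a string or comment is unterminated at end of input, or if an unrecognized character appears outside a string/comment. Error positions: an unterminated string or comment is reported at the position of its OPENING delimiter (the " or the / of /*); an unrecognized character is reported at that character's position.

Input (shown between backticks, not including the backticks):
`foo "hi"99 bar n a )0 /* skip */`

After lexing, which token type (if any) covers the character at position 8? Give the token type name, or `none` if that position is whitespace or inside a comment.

pos=0: emit ID 'foo' (now at pos=3)
pos=4: enter STRING mode
pos=4: emit STR "hi" (now at pos=8)
pos=8: emit NUM '99' (now at pos=10)
pos=11: emit ID 'bar' (now at pos=14)
pos=15: emit ID 'n' (now at pos=16)
pos=17: emit ID 'a' (now at pos=18)
pos=19: emit RPAREN ')'
pos=20: emit NUM '0' (now at pos=21)
pos=22: enter COMMENT mode (saw '/*')
exit COMMENT mode (now at pos=32)
DONE. 8 tokens: [ID, STR, NUM, ID, ID, ID, RPAREN, NUM]
Position 8: char is '9' -> NUM

Answer: NUM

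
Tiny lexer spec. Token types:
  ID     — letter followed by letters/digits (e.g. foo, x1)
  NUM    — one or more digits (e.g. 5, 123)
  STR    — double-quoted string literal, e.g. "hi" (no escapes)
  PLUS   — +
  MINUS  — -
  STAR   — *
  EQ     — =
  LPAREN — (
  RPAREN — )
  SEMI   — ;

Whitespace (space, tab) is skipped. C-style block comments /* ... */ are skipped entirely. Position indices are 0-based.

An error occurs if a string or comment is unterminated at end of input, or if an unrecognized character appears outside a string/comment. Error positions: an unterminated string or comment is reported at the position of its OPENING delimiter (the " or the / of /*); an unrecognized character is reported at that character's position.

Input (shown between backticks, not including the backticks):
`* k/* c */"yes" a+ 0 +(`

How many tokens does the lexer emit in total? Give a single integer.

Answer: 8

Derivation:
pos=0: emit STAR '*'
pos=2: emit ID 'k' (now at pos=3)
pos=3: enter COMMENT mode (saw '/*')
exit COMMENT mode (now at pos=10)
pos=10: enter STRING mode
pos=10: emit STR "yes" (now at pos=15)
pos=16: emit ID 'a' (now at pos=17)
pos=17: emit PLUS '+'
pos=19: emit NUM '0' (now at pos=20)
pos=21: emit PLUS '+'
pos=22: emit LPAREN '('
DONE. 8 tokens: [STAR, ID, STR, ID, PLUS, NUM, PLUS, LPAREN]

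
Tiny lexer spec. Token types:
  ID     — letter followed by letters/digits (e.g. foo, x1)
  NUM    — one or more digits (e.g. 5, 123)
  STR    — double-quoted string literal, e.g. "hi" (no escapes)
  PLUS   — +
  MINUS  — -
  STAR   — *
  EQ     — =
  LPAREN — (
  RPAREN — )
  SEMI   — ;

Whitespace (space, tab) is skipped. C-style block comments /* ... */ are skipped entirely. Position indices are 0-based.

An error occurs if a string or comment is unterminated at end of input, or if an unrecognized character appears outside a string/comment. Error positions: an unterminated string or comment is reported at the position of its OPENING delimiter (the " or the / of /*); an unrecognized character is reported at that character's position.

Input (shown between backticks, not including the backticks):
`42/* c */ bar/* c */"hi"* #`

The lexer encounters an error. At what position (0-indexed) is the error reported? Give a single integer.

Answer: 26

Derivation:
pos=0: emit NUM '42' (now at pos=2)
pos=2: enter COMMENT mode (saw '/*')
exit COMMENT mode (now at pos=9)
pos=10: emit ID 'bar' (now at pos=13)
pos=13: enter COMMENT mode (saw '/*')
exit COMMENT mode (now at pos=20)
pos=20: enter STRING mode
pos=20: emit STR "hi" (now at pos=24)
pos=24: emit STAR '*'
pos=26: ERROR — unrecognized char '#'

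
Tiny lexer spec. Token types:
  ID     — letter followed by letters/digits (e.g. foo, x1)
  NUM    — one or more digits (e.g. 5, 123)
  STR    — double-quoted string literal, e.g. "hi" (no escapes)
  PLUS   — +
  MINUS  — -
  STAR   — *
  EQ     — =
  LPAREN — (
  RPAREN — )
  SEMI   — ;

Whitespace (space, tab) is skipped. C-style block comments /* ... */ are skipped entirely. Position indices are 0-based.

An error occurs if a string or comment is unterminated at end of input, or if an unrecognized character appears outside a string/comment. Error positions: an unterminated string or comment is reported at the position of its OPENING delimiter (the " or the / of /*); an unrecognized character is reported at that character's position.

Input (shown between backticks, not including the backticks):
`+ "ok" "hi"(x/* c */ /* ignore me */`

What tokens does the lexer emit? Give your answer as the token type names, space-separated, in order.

Answer: PLUS STR STR LPAREN ID

Derivation:
pos=0: emit PLUS '+'
pos=2: enter STRING mode
pos=2: emit STR "ok" (now at pos=6)
pos=7: enter STRING mode
pos=7: emit STR "hi" (now at pos=11)
pos=11: emit LPAREN '('
pos=12: emit ID 'x' (now at pos=13)
pos=13: enter COMMENT mode (saw '/*')
exit COMMENT mode (now at pos=20)
pos=21: enter COMMENT mode (saw '/*')
exit COMMENT mode (now at pos=36)
DONE. 5 tokens: [PLUS, STR, STR, LPAREN, ID]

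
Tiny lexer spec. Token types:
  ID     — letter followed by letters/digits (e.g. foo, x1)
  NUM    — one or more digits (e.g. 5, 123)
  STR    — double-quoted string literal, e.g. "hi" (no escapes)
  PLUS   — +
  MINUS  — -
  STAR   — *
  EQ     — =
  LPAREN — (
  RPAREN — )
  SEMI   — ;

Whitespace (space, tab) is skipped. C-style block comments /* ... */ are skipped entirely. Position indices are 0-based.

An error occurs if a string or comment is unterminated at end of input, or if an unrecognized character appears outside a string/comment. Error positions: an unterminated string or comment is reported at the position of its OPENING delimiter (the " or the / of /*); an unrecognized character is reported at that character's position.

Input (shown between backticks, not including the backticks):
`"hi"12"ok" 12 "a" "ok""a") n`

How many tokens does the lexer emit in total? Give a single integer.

Answer: 9

Derivation:
pos=0: enter STRING mode
pos=0: emit STR "hi" (now at pos=4)
pos=4: emit NUM '12' (now at pos=6)
pos=6: enter STRING mode
pos=6: emit STR "ok" (now at pos=10)
pos=11: emit NUM '12' (now at pos=13)
pos=14: enter STRING mode
pos=14: emit STR "a" (now at pos=17)
pos=18: enter STRING mode
pos=18: emit STR "ok" (now at pos=22)
pos=22: enter STRING mode
pos=22: emit STR "a" (now at pos=25)
pos=25: emit RPAREN ')'
pos=27: emit ID 'n' (now at pos=28)
DONE. 9 tokens: [STR, NUM, STR, NUM, STR, STR, STR, RPAREN, ID]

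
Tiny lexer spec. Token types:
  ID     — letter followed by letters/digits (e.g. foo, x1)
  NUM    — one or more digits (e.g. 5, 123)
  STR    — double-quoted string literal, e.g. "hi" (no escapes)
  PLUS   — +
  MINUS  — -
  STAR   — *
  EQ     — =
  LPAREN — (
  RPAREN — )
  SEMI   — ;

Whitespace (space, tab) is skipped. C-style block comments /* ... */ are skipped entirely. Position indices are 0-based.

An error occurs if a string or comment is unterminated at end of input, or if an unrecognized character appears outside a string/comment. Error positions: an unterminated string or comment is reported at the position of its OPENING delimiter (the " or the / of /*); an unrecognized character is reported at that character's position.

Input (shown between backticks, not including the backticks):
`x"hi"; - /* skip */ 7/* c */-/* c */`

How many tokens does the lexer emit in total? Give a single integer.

pos=0: emit ID 'x' (now at pos=1)
pos=1: enter STRING mode
pos=1: emit STR "hi" (now at pos=5)
pos=5: emit SEMI ';'
pos=7: emit MINUS '-'
pos=9: enter COMMENT mode (saw '/*')
exit COMMENT mode (now at pos=19)
pos=20: emit NUM '7' (now at pos=21)
pos=21: enter COMMENT mode (saw '/*')
exit COMMENT mode (now at pos=28)
pos=28: emit MINUS '-'
pos=29: enter COMMENT mode (saw '/*')
exit COMMENT mode (now at pos=36)
DONE. 6 tokens: [ID, STR, SEMI, MINUS, NUM, MINUS]

Answer: 6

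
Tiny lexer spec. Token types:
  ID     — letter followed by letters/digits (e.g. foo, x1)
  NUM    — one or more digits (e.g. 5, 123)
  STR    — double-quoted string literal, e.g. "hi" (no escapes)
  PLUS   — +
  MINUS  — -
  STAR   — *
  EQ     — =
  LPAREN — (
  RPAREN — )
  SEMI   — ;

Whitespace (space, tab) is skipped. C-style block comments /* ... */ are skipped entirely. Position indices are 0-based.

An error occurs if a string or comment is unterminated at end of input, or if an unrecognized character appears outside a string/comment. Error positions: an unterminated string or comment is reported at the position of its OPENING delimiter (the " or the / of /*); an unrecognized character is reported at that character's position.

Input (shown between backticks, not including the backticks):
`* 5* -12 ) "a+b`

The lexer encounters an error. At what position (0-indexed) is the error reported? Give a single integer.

pos=0: emit STAR '*'
pos=2: emit NUM '5' (now at pos=3)
pos=3: emit STAR '*'
pos=5: emit MINUS '-'
pos=6: emit NUM '12' (now at pos=8)
pos=9: emit RPAREN ')'
pos=11: enter STRING mode
pos=11: ERROR — unterminated string

Answer: 11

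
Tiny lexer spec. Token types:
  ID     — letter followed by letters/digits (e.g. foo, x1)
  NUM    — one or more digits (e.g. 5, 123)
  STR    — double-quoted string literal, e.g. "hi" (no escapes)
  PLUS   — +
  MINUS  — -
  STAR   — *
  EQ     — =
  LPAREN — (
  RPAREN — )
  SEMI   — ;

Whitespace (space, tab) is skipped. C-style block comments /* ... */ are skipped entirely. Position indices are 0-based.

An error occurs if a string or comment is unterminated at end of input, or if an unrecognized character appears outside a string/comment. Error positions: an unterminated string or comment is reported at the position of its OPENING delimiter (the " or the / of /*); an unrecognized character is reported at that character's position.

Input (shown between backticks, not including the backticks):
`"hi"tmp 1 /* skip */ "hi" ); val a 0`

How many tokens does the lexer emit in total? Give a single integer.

pos=0: enter STRING mode
pos=0: emit STR "hi" (now at pos=4)
pos=4: emit ID 'tmp' (now at pos=7)
pos=8: emit NUM '1' (now at pos=9)
pos=10: enter COMMENT mode (saw '/*')
exit COMMENT mode (now at pos=20)
pos=21: enter STRING mode
pos=21: emit STR "hi" (now at pos=25)
pos=26: emit RPAREN ')'
pos=27: emit SEMI ';'
pos=29: emit ID 'val' (now at pos=32)
pos=33: emit ID 'a' (now at pos=34)
pos=35: emit NUM '0' (now at pos=36)
DONE. 9 tokens: [STR, ID, NUM, STR, RPAREN, SEMI, ID, ID, NUM]

Answer: 9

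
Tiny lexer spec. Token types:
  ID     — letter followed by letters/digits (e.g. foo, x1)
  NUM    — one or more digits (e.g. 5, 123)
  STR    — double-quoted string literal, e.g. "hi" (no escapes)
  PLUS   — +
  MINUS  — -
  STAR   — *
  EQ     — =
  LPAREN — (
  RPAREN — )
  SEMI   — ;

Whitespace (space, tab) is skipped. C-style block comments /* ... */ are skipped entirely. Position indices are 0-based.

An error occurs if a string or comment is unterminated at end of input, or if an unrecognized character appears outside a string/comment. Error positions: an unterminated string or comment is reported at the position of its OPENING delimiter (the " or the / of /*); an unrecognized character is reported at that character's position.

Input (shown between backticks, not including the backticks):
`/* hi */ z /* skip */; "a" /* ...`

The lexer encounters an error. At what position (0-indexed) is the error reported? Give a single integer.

pos=0: enter COMMENT mode (saw '/*')
exit COMMENT mode (now at pos=8)
pos=9: emit ID 'z' (now at pos=10)
pos=11: enter COMMENT mode (saw '/*')
exit COMMENT mode (now at pos=21)
pos=21: emit SEMI ';'
pos=23: enter STRING mode
pos=23: emit STR "a" (now at pos=26)
pos=27: enter COMMENT mode (saw '/*')
pos=27: ERROR — unterminated comment (reached EOF)

Answer: 27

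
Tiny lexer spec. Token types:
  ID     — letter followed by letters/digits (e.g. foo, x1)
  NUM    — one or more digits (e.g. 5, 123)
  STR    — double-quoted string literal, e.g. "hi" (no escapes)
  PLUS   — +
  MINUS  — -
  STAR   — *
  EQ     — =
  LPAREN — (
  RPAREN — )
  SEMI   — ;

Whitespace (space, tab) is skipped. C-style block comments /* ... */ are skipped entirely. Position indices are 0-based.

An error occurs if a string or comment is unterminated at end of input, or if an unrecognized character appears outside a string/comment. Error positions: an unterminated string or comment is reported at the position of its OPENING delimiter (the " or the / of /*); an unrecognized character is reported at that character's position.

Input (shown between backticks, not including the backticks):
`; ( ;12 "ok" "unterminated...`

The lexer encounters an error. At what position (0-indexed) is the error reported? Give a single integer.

pos=0: emit SEMI ';'
pos=2: emit LPAREN '('
pos=4: emit SEMI ';'
pos=5: emit NUM '12' (now at pos=7)
pos=8: enter STRING mode
pos=8: emit STR "ok" (now at pos=12)
pos=13: enter STRING mode
pos=13: ERROR — unterminated string

Answer: 13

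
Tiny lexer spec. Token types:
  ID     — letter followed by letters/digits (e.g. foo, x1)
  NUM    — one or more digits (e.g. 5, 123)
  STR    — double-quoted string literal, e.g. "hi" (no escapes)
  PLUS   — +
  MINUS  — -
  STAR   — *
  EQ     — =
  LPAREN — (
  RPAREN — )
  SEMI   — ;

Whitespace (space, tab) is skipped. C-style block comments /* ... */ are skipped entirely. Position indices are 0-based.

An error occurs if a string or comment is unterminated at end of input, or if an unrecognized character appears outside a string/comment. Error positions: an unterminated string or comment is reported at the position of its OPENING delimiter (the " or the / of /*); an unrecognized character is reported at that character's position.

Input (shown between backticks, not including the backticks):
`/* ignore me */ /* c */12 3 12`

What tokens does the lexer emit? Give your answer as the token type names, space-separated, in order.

Answer: NUM NUM NUM

Derivation:
pos=0: enter COMMENT mode (saw '/*')
exit COMMENT mode (now at pos=15)
pos=16: enter COMMENT mode (saw '/*')
exit COMMENT mode (now at pos=23)
pos=23: emit NUM '12' (now at pos=25)
pos=26: emit NUM '3' (now at pos=27)
pos=28: emit NUM '12' (now at pos=30)
DONE. 3 tokens: [NUM, NUM, NUM]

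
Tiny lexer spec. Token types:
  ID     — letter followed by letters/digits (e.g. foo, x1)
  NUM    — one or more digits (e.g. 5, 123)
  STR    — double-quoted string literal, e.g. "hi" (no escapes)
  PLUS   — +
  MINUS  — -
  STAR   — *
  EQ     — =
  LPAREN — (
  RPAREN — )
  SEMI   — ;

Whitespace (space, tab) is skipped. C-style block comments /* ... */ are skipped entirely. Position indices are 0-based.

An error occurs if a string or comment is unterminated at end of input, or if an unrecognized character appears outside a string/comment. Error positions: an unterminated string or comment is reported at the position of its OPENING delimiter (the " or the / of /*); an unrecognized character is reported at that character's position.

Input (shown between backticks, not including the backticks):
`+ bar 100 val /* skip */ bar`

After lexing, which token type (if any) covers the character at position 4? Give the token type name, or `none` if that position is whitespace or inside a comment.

pos=0: emit PLUS '+'
pos=2: emit ID 'bar' (now at pos=5)
pos=6: emit NUM '100' (now at pos=9)
pos=10: emit ID 'val' (now at pos=13)
pos=14: enter COMMENT mode (saw '/*')
exit COMMENT mode (now at pos=24)
pos=25: emit ID 'bar' (now at pos=28)
DONE. 5 tokens: [PLUS, ID, NUM, ID, ID]
Position 4: char is 'r' -> ID

Answer: ID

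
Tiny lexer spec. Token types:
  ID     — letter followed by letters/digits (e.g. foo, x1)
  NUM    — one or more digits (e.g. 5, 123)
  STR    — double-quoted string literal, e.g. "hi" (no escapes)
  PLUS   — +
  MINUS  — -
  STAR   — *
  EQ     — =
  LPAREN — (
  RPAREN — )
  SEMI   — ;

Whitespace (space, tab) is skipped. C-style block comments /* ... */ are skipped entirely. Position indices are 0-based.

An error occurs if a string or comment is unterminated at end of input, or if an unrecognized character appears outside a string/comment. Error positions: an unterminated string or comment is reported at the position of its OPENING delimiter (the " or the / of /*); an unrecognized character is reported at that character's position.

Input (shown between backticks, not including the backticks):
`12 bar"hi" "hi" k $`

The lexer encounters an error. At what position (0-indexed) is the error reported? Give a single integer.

pos=0: emit NUM '12' (now at pos=2)
pos=3: emit ID 'bar' (now at pos=6)
pos=6: enter STRING mode
pos=6: emit STR "hi" (now at pos=10)
pos=11: enter STRING mode
pos=11: emit STR "hi" (now at pos=15)
pos=16: emit ID 'k' (now at pos=17)
pos=18: ERROR — unrecognized char '$'

Answer: 18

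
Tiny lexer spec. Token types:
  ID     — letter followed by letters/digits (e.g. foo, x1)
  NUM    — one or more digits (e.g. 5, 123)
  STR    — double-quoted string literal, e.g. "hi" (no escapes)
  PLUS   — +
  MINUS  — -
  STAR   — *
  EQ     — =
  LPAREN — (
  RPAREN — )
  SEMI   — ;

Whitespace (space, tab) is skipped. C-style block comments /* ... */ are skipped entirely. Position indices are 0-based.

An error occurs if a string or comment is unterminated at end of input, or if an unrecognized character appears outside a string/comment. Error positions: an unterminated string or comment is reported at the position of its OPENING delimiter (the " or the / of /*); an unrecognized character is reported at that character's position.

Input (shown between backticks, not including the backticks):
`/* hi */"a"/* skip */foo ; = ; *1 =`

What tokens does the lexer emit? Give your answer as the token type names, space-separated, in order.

Answer: STR ID SEMI EQ SEMI STAR NUM EQ

Derivation:
pos=0: enter COMMENT mode (saw '/*')
exit COMMENT mode (now at pos=8)
pos=8: enter STRING mode
pos=8: emit STR "a" (now at pos=11)
pos=11: enter COMMENT mode (saw '/*')
exit COMMENT mode (now at pos=21)
pos=21: emit ID 'foo' (now at pos=24)
pos=25: emit SEMI ';'
pos=27: emit EQ '='
pos=29: emit SEMI ';'
pos=31: emit STAR '*'
pos=32: emit NUM '1' (now at pos=33)
pos=34: emit EQ '='
DONE. 8 tokens: [STR, ID, SEMI, EQ, SEMI, STAR, NUM, EQ]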